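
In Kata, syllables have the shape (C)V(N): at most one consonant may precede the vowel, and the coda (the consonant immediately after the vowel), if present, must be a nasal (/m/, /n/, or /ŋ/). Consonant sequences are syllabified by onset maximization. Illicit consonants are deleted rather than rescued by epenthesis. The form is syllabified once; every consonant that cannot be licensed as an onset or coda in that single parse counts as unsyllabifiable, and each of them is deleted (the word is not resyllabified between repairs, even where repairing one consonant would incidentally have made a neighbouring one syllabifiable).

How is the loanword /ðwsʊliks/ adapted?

The consonants /ð/, /w/, /k/, /s/ cannot be parsed into a legal (C)V(N) syllable (only a nasal (/m/, /n/, or /ŋ/) is licensed in coda position; onsets are limited to one consonant).
Deleting the stranded consonants removes /ð/, /w/, /k/, /s/.

sʊli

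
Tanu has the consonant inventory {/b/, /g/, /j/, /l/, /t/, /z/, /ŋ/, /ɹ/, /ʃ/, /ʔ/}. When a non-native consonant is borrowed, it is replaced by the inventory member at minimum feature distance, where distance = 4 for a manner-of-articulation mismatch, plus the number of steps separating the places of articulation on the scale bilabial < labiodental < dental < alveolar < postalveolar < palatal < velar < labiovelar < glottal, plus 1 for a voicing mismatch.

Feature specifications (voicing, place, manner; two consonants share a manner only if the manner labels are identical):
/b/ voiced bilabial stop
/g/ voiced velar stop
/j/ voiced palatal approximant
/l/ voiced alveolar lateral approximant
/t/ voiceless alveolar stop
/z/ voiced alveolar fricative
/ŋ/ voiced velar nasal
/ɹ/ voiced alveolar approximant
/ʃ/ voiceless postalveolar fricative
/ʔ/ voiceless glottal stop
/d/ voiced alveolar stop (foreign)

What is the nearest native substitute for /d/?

/t/ is closest: same manner (stop), place distance 0 (alveolar→alveolar), voicing differs (+1); total 1. Next closest is /b/ at distance 3.

t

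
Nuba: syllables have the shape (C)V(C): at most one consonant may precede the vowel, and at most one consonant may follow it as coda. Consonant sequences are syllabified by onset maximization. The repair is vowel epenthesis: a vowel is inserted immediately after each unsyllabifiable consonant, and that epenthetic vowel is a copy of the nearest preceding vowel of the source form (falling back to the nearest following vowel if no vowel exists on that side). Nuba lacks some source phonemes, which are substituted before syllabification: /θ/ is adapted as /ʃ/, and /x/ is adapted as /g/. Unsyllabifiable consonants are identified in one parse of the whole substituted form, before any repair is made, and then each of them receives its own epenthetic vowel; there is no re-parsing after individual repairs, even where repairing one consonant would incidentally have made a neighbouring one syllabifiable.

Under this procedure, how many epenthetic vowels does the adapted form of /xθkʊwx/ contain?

After substitution the input is /gʃkʊwg/.
The unsyllabifiable consonants are /g/, /ʃ/, /g/; each receives one epenthetic vowel.

3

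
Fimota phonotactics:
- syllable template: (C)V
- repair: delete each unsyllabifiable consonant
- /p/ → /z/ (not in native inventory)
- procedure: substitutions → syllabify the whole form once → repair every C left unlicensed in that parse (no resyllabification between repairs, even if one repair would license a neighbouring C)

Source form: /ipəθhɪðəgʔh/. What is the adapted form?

izəhɪðə

Substitution: /p/ → /z/, giving /izəθhɪðəgʔh/.
The consonants /θ/, /g/, /ʔ/, /h/ cannot be parsed into a legal (C)V syllable (no codas are permitted; onsets are limited to one consonant).
Deleting the stranded consonants removes /θ/, /g/, /ʔ/, /h/.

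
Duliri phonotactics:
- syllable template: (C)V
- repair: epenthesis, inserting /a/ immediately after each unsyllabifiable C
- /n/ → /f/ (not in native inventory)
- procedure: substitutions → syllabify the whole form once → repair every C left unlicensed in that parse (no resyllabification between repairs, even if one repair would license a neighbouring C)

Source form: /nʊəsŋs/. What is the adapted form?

Substitution: /n/ → /f/, giving /fʊəsŋs/.
The consonants /s/, /ŋ/, /s/ cannot be parsed into a legal (C)V syllable (no codas are permitted; onsets are limited to one consonant).
Epenthesis after each stranded consonant: /s/ → /sa/, /ŋ/ → /ŋa/, /s/ → /sa/.

fʊəsaŋasa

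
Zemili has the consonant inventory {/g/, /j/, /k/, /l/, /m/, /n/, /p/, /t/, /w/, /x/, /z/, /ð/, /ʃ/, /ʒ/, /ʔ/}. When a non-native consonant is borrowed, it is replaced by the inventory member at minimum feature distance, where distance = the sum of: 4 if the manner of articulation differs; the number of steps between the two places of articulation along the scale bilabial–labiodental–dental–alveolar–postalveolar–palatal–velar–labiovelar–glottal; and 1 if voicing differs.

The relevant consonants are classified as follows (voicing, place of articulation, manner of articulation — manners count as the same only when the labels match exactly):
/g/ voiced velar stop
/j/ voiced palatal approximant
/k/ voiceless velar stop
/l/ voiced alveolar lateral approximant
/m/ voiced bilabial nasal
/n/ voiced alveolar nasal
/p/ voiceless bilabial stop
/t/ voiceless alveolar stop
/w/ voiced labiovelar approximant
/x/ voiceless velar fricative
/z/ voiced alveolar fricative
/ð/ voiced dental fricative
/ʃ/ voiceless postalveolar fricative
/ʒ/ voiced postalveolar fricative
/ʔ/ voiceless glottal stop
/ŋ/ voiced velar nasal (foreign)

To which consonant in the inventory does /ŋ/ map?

n

/n/ is closest: same manner (nasal), place distance 3 (velar→alveolar), same voicing; total 3. Next closest is /g/ at distance 4.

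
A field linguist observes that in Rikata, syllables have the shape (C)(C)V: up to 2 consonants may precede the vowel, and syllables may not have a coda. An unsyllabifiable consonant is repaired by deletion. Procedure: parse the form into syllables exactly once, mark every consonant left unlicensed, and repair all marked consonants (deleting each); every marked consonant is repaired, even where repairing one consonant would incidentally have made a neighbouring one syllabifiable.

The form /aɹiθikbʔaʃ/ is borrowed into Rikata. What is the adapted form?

aɹiθibʔa

Syllabifying with onset maximization leaves /k/, /ʃ/ stranded (no codas are permitted; onsets may contain at most 2 consonants).
Each unlicensed consonant is deleted: /k/, /ʃ/.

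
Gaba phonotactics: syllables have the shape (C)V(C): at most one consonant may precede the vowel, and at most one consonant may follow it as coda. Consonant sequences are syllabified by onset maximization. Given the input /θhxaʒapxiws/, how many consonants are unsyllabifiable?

Syllabifying with onset maximization leaves /θ/, /h/, /s/ stranded (at most one coda consonant is licensed; onsets are limited to one consonant).

3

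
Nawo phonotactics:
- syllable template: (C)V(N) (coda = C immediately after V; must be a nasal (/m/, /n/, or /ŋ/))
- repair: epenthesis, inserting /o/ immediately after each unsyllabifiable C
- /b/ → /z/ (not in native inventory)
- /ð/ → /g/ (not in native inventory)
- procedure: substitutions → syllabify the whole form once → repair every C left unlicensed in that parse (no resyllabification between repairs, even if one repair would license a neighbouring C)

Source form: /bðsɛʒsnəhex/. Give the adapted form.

Substitution: /b/ → /z/, /ð/ → /g/, giving /zgsɛʒsnəhex/.
Under (C)V(N), the unsyllabifiable consonants are /z/, /g/, /ʒ/, /s/, /x/ (only a nasal (/m/, /n/, or /ŋ/) is licensed in coda position; onsets are limited to one consonant).
Inserting the epenthetic vowel yields /z/ → /zo/, /g/ → /go/, /ʒ/ → /ʒo/, /s/ → /so/, /x/ → /xo/.

zogosɛʒosonəhexo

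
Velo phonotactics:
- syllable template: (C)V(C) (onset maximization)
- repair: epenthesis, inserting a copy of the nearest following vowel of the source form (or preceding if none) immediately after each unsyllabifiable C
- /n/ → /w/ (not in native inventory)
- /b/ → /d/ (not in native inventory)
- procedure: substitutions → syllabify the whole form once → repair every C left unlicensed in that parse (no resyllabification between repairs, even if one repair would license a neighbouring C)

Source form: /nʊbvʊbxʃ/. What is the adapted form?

wʊdvʊdxʊʃʊ

Substitution: /n/ → /w/, /b/ → /d/, giving /wʊdvʊdxʃ/.
The consonants /x/, /ʃ/ cannot be parsed into a legal (C)V(C) syllable (at most one coda consonant is licensed; onsets are limited to one consonant).
Inserting the epenthetic vowel yields /x/ → /xʊ/, /ʃ/ → /ʃʊ/.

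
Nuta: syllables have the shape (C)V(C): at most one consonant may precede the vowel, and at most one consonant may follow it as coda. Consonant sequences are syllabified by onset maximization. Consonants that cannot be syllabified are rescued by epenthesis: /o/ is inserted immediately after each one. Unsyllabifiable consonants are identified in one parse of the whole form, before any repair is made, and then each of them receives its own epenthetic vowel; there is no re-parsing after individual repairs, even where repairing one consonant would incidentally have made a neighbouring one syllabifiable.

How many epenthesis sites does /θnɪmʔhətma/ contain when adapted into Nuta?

2

The unsyllabifiable consonants are /θ/, /ʔ/; each receives one epenthetic vowel.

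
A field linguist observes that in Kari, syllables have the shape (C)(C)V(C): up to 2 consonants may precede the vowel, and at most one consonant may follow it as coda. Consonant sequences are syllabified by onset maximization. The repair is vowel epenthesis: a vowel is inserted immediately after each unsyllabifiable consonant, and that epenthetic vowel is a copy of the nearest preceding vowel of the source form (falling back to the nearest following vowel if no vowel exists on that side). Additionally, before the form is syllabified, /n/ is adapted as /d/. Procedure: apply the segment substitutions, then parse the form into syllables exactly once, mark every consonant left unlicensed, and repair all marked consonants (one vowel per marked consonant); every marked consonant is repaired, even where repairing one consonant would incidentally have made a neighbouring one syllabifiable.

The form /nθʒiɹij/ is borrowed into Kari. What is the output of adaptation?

Substitution: /n/ → /d/, giving /dθʒiɹij/.
Syllabifying with onset maximization leaves /d/ stranded (at most one coda consonant is licensed; onsets may contain at most 2 consonants).
Epenthesis after each stranded consonant: /d/ → /di/.

diθʒiɹij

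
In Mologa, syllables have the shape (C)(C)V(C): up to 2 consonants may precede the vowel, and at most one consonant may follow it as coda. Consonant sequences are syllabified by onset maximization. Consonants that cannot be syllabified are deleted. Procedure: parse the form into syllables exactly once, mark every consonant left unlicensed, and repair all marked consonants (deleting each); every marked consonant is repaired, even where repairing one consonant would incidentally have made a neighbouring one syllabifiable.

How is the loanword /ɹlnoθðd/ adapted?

lnoθ

The consonants /ɹ/, /ð/, /d/ cannot be parsed into a legal (C)(C)V(C) syllable (at most one coda consonant is licensed; onsets may contain at most 2 consonants).
Each unlicensed consonant is deleted: /ɹ/, /ð/, /d/.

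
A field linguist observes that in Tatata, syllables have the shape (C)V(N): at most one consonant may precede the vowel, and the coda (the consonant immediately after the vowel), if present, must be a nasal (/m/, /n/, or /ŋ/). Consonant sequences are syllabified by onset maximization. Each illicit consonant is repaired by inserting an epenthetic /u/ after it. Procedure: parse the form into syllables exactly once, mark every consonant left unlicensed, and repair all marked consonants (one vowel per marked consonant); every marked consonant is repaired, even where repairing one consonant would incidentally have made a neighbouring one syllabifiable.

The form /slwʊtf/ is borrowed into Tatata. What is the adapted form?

Under (C)V(N), the unsyllabifiable consonants are /s/, /l/, /t/, /f/ (only a nasal (/m/, /n/, or /ŋ/) is licensed in coda position; onsets are limited to one consonant).
Inserting the epenthetic vowel yields /s/ → /su/, /l/ → /lu/, /t/ → /tu/, /f/ → /fu/.

suluwʊtufu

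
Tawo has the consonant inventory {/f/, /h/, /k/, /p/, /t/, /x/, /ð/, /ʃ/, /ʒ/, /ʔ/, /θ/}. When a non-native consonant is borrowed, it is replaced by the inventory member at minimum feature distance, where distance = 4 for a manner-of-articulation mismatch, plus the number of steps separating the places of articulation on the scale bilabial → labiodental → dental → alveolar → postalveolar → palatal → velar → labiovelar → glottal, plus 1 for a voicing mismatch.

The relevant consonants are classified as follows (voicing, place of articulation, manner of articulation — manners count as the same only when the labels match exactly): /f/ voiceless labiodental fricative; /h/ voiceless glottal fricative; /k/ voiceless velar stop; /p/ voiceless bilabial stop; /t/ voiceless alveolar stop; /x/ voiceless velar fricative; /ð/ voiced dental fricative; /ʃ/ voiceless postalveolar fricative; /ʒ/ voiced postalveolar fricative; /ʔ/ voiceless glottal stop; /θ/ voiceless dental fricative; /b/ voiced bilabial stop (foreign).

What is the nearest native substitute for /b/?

/p/ is closest: same manner (stop), place distance 0 (bilabial→bilabial), voicing differs (+1); total 1. Next closest is /t/ at distance 4.

p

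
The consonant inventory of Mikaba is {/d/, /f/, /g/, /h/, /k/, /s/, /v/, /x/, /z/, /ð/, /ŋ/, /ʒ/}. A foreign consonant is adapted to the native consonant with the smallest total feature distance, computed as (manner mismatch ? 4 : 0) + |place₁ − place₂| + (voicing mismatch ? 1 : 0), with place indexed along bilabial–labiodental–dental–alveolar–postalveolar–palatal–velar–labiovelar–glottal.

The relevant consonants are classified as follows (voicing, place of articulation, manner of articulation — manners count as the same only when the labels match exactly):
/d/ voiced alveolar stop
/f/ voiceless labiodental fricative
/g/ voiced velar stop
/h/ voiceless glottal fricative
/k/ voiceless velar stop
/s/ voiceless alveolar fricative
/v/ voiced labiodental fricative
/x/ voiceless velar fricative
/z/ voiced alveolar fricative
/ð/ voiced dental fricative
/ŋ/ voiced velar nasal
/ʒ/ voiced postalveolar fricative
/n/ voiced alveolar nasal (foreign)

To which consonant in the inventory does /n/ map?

/ŋ/ is closest: same manner (nasal), place distance 3 (alveolar→velar), same voicing; total 3. Next closest is /d/ at distance 4.

ŋ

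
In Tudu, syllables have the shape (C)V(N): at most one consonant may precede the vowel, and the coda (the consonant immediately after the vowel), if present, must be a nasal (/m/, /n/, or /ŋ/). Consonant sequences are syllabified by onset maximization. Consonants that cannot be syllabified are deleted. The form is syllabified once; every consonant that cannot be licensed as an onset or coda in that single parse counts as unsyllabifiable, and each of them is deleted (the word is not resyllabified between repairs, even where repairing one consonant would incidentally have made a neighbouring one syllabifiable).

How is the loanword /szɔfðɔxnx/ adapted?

zɔðɔ

Under (C)V(N), the unsyllabifiable consonants are /s/, /f/, /x/, /n/, /x/ (only a nasal (/m/, /n/, or /ŋ/) is licensed in coda position; onsets are limited to one consonant).
Deletion applies to /s/, /f/, /x/, /n/, /x/.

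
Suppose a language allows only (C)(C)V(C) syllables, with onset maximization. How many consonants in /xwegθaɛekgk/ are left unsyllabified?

Under (C)(C)V(C), the unsyllabifiable consonants are /g/, /k/ (at most one coda consonant is licensed; onsets may contain at most 2 consonants).

2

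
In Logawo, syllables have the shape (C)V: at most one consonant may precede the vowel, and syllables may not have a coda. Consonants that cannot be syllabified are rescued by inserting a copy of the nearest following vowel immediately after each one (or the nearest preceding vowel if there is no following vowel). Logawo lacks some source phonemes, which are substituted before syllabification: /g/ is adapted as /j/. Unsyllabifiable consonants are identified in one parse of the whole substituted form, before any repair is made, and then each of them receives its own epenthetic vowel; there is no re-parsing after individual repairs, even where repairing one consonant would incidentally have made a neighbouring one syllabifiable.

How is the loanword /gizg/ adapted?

jiziji

Substitution: /g/ → /j/, giving /jizj/.
Syllabifying with onset maximization leaves /z/, /j/ stranded (no codas are permitted; onsets are limited to one consonant).
Inserting the epenthetic vowel yields /z/ → /zi/, /j/ → /ji/.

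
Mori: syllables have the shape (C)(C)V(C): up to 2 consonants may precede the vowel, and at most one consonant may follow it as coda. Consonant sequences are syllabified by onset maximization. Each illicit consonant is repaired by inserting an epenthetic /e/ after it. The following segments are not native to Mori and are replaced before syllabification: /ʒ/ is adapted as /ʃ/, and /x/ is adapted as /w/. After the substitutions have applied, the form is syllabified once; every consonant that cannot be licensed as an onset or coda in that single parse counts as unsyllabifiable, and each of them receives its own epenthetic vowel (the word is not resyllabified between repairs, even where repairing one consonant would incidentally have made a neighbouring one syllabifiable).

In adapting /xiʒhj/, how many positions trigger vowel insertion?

2

After substitution the input is /wiʃhj/.
The unsyllabifiable consonants are /h/, /j/; each receives one epenthetic vowel.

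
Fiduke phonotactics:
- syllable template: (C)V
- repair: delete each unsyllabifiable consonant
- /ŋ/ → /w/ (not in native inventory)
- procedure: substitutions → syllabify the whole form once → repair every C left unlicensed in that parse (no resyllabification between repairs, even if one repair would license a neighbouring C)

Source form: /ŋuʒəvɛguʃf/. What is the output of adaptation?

wuʒəvɛgu

Substitution: /ŋ/ → /w/, giving /wuʒəvɛguʃf/.
Syllabifying with onset maximization leaves /ʃ/, /f/ stranded (no codas are permitted; onsets are limited to one consonant).
Each unlicensed consonant is deleted: /ʃ/, /f/.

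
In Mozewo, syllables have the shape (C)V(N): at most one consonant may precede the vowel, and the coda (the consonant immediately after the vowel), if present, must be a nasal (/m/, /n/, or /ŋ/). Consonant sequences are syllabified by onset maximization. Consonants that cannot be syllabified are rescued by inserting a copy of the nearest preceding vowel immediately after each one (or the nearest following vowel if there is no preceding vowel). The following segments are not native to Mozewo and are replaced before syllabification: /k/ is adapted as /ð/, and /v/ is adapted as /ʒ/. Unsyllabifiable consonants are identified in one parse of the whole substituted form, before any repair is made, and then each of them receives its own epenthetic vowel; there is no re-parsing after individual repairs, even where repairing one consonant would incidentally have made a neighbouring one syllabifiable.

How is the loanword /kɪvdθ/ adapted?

ðɪʒɪdɪθɪ

Substitution: /k/ → /ð/, /v/ → /ʒ/, giving /ðɪʒdθ/.
The consonants /ʒ/, /d/, /θ/ cannot be parsed into a legal (C)V(N) syllable (only a nasal (/m/, /n/, or /ŋ/) is licensed in coda position; onsets are limited to one consonant).
Each unlicensed consonant becomes the onset of a new syllable: /ʒ/ → /ʒɪ/, /d/ → /dɪ/, /θ/ → /θɪ/.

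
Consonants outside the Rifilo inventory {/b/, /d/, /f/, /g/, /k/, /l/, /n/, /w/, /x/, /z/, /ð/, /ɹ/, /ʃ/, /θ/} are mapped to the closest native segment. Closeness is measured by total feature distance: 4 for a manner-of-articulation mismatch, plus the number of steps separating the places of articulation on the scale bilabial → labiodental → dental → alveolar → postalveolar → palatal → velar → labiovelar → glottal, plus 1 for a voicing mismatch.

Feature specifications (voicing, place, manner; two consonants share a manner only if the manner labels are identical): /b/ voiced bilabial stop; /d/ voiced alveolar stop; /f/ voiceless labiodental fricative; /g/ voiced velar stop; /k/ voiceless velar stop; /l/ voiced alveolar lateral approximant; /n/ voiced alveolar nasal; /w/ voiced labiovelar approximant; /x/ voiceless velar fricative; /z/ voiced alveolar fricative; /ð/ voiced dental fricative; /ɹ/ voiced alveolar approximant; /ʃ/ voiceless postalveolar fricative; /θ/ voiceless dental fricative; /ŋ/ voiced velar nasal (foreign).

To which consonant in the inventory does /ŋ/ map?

/n/ is closest: same manner (nasal), place distance 3 (velar→alveolar), same voicing; total 3. Next closest is /g/ at distance 4.

n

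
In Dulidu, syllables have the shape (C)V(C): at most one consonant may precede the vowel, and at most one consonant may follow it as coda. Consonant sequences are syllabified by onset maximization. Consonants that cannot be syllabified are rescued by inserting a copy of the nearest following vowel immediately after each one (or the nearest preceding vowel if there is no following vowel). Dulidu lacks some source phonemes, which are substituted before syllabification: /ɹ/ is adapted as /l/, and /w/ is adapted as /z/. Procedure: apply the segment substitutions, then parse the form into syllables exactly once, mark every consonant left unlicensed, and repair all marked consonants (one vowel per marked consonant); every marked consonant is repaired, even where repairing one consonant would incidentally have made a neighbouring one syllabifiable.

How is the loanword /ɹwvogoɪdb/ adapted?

Substitution: /ɹ/ → /l/, /w/ → /z/, giving /lzvogoɪdb/.
Under (C)V(C), the unsyllabifiable consonants are /l/, /z/, /b/ (at most one coda consonant is licensed; onsets are limited to one consonant).
Epenthesis after each stranded consonant: /l/ → /lo/, /z/ → /zo/, /b/ → /bɪ/.

lozovogoɪdbɪ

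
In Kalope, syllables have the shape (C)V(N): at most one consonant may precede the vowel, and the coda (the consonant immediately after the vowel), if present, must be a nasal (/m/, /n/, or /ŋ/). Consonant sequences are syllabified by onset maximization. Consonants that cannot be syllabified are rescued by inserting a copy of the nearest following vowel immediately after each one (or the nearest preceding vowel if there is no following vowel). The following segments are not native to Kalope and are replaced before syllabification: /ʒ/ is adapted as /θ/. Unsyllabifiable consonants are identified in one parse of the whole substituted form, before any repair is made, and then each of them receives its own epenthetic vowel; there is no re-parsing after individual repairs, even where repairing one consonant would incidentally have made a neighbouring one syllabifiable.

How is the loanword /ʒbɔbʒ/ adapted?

θɔbɔbɔθɔ

Substitution: /ʒ/ → /θ/, giving /θbɔbθ/.
Under (C)V(N), the unsyllabifiable consonants are /θ/, /b/, /θ/ (only a nasal (/m/, /n/, or /ŋ/) is licensed in coda position; onsets are limited to one consonant).
Epenthesis after each stranded consonant: /θ/ → /θɔ/, /b/ → /bɔ/, /θ/ → /θɔ/.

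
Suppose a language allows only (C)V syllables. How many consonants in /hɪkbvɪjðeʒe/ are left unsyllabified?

3

Syllabifying with onset maximization leaves /k/, /b/, /j/ stranded (no codas are permitted; onsets are limited to one consonant).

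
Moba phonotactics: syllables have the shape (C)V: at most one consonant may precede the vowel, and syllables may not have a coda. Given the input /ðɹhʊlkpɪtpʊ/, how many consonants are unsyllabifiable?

Under (C)V, the unsyllabifiable consonants are /ð/, /ɹ/, /l/, /k/, /t/ (no codas are permitted; onsets are limited to one consonant).

5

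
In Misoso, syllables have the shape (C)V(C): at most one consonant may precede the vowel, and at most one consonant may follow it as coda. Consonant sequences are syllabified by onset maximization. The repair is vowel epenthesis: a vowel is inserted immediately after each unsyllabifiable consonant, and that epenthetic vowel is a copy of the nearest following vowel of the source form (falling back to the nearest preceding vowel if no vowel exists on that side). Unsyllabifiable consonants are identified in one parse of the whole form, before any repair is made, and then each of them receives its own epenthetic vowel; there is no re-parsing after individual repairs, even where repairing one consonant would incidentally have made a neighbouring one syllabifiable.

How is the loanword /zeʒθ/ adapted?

zeʒθe

Syllabifying with onset maximization leaves /θ/ stranded (at most one coda consonant is licensed; onsets are limited to one consonant).
Epenthesis after each stranded consonant: /θ/ → /θe/.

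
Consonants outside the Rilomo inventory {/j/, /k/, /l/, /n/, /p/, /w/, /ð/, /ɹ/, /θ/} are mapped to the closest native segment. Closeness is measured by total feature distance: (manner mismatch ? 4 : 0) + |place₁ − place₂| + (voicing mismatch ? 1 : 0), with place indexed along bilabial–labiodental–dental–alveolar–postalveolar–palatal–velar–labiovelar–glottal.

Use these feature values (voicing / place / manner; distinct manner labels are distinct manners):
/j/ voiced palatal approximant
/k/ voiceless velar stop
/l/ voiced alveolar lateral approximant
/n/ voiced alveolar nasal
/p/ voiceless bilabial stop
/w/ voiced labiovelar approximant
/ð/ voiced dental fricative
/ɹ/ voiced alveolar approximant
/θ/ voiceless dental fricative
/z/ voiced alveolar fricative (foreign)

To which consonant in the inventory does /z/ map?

ð

/ð/ is closest: same manner (fricative), place distance 1 (alveolar→dental), same voicing; total 1. Next closest is /θ/ at distance 2.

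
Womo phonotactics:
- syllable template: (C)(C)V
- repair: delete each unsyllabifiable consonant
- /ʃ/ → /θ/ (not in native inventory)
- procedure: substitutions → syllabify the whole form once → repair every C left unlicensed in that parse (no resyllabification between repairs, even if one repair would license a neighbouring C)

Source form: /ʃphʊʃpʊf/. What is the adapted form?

Substitution: /ʃ/ → /θ/, giving /θphʊθpʊf/.
Syllabifying with onset maximization leaves /θ/, /f/ stranded (no codas are permitted; onsets may contain at most 2 consonants).
Deleting the stranded consonants removes /θ/, /f/.

phʊθpʊ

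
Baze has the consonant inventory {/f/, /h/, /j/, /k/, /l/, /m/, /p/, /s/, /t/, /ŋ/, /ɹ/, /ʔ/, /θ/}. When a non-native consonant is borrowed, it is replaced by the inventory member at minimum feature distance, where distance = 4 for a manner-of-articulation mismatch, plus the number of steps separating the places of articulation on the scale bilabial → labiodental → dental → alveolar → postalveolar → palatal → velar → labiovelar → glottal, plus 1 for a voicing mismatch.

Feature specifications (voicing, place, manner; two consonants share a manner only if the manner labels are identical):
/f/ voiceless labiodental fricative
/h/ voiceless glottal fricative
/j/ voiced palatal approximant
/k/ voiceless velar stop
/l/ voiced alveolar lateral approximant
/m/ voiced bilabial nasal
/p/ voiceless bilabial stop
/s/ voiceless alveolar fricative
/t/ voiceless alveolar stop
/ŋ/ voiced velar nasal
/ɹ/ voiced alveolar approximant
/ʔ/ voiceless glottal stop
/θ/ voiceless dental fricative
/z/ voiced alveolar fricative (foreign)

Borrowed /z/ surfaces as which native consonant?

/s/ is closest: same manner (fricative), place distance 0 (alveolar→alveolar), voicing differs (+1); total 1. Next closest is /θ/ at distance 2.

s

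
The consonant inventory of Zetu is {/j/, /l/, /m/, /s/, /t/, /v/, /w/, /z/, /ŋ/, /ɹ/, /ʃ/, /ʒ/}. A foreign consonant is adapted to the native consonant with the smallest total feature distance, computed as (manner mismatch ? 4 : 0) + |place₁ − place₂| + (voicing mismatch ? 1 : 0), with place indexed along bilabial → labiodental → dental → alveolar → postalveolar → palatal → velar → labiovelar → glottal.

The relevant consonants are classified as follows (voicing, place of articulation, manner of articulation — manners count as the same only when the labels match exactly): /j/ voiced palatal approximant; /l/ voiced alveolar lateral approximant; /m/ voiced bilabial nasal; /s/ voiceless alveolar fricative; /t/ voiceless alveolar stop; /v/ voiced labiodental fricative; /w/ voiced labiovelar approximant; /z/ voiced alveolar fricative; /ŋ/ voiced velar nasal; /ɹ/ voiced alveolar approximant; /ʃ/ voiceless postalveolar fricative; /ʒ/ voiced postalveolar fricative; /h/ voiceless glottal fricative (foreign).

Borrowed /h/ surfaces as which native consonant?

ʃ

/ʃ/ is closest: same manner (fricative), place distance 4 (glottal→postalveolar), same voicing; total 4. Next closest is /s/ at distance 5.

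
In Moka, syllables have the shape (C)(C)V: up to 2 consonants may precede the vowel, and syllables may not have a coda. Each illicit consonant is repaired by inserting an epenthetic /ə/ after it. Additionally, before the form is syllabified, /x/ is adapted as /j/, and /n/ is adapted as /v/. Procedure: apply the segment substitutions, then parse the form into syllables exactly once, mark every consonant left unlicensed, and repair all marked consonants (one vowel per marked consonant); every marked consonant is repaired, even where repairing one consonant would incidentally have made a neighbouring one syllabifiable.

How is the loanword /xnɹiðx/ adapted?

jəvɹiðəjə

Substitution: /x/ → /j/, /n/ → /v/, giving /jvɹiðj/.
Syllabifying with onset maximization leaves /j/, /ð/, /j/ stranded (no codas are permitted; onsets may contain at most 2 consonants).
Epenthesis after each stranded consonant: /j/ → /jə/, /ð/ → /ðə/, /j/ → /jə/.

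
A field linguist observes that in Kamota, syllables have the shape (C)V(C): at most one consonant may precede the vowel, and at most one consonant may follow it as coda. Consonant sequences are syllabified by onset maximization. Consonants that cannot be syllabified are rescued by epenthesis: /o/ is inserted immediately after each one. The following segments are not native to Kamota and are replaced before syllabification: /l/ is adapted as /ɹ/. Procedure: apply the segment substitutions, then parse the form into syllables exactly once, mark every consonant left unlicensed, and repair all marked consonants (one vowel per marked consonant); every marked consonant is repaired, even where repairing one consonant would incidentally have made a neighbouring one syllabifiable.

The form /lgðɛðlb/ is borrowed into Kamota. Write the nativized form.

ɹogoðɛðɹobo

Substitution: /l/ → /ɹ/, giving /ɹgðɛðɹb/.
Under (C)V(C), the unsyllabifiable consonants are /ɹ/, /g/, /ɹ/, /b/ (at most one coda consonant is licensed; onsets are limited to one consonant).
Each unlicensed consonant becomes the onset of a new syllable: /ɹ/ → /ɹo/, /g/ → /go/, /ɹ/ → /ɹo/, /b/ → /bo/.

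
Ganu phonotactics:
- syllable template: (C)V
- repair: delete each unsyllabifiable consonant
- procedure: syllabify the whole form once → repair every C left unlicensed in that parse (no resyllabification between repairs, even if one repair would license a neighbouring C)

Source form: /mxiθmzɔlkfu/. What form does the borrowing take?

xizɔfu

The consonants /m/, /θ/, /m/, /l/, /k/ cannot be parsed into a legal (C)V syllable (no codas are permitted; onsets are limited to one consonant).
Deletion applies to /m/, /θ/, /m/, /l/, /k/.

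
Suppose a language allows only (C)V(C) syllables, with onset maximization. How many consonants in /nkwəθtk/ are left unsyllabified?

4

Under (C)V(C), the unsyllabifiable consonants are /n/, /k/, /t/, /k/ (at most one coda consonant is licensed; onsets are limited to one consonant).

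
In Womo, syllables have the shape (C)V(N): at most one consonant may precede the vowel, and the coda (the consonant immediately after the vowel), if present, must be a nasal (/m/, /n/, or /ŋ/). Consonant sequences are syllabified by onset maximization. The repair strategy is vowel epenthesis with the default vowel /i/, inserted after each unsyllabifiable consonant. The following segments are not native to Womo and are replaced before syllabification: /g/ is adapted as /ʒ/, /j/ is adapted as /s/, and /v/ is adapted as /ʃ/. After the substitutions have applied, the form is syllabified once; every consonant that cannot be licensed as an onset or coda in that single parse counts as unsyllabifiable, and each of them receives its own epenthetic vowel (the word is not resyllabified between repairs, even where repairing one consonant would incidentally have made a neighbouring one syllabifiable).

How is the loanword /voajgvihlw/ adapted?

ʃoasiʒiʃihiliwi

Substitution: /v/ → /ʃ/, /j/ → /s/, /g/ → /ʒ/, giving /ʃoasʒʃihlw/.
Under (C)V(N), the unsyllabifiable consonants are /s/, /ʒ/, /h/, /l/, /w/ (only a nasal (/m/, /n/, or /ŋ/) is licensed in coda position; onsets are limited to one consonant).
Epenthesis after each stranded consonant: /s/ → /si/, /ʒ/ → /ʒi/, /h/ → /hi/, /l/ → /li/, /w/ → /wi/.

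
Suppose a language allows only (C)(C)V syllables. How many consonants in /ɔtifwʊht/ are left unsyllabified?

2

Under (C)(C)V, the unsyllabifiable consonants are /h/, /t/ (no codas are permitted; onsets may contain at most 2 consonants).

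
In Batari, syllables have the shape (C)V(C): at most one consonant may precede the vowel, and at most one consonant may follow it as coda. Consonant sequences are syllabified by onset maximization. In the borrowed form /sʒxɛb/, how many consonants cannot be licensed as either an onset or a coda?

2

The consonants /s/, /ʒ/ cannot be parsed into a legal (C)V(C) syllable (at most one coda consonant is licensed; onsets are limited to one consonant).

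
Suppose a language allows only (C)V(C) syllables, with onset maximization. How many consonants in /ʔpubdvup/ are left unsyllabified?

2

Syllabifying with onset maximization leaves /ʔ/, /d/ stranded (at most one coda consonant is licensed; onsets are limited to one consonant).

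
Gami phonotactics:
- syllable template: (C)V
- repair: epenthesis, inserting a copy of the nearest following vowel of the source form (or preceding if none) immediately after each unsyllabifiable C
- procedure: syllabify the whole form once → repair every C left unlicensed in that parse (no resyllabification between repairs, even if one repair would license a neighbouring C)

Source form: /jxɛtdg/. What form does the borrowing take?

jɛxɛtɛdɛgɛ

Syllabifying with onset maximization leaves /j/, /t/, /d/, /g/ stranded (no codas are permitted; onsets are limited to one consonant).
Inserting the epenthetic vowel yields /j/ → /jɛ/, /t/ → /tɛ/, /d/ → /dɛ/, /g/ → /gɛ/.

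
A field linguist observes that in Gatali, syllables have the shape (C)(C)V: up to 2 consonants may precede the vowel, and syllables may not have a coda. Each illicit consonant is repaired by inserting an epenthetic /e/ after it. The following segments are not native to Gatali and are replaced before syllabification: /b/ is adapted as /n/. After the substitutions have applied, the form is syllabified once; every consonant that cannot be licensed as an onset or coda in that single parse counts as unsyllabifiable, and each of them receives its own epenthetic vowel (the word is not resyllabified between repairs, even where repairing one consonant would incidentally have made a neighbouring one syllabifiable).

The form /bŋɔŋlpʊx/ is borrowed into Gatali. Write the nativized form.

nŋɔŋelpʊxe

Substitution: /b/ → /n/, giving /nŋɔŋlpʊx/.
Under (C)(C)V, the unsyllabifiable consonants are /ŋ/, /x/ (no codas are permitted; onsets may contain at most 2 consonants).
Epenthesis after each stranded consonant: /ŋ/ → /ŋe/, /x/ → /xe/.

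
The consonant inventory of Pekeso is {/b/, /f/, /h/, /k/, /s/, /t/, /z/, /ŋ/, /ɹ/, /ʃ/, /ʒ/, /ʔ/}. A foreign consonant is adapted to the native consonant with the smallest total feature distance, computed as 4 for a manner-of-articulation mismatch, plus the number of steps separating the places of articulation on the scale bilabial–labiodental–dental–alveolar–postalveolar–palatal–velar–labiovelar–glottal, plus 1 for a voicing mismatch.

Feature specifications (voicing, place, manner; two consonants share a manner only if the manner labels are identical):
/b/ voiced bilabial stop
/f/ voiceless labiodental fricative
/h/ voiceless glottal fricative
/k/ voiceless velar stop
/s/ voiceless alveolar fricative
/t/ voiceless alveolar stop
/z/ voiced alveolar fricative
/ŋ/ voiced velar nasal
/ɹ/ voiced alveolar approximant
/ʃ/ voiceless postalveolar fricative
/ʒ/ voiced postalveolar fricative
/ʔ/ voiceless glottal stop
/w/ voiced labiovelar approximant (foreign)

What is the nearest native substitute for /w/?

ɹ

/ɹ/ is closest: same manner (approximant), place distance 4 (labiovelar→alveolar), same voicing; total 4. Next closest is /ŋ/ at distance 5.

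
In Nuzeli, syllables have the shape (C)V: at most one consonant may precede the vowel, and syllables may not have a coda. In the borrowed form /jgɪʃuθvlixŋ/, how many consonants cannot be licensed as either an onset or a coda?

5

Under (C)V, the unsyllabifiable consonants are /j/, /θ/, /v/, /x/, /ŋ/ (no codas are permitted; onsets are limited to one consonant).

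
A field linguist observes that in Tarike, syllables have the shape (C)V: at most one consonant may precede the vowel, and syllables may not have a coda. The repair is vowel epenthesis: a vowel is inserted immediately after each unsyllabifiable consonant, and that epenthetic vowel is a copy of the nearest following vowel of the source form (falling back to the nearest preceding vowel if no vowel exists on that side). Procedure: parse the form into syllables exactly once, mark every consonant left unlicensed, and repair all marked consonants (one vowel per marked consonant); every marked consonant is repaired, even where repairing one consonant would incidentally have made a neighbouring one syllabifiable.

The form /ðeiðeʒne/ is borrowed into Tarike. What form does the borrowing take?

ðeiðeʒene

The consonants /ʒ/ cannot be parsed into a legal (C)V syllable (no codas are permitted; onsets are limited to one consonant).
Each unlicensed consonant becomes the onset of a new syllable: /ʒ/ → /ʒe/.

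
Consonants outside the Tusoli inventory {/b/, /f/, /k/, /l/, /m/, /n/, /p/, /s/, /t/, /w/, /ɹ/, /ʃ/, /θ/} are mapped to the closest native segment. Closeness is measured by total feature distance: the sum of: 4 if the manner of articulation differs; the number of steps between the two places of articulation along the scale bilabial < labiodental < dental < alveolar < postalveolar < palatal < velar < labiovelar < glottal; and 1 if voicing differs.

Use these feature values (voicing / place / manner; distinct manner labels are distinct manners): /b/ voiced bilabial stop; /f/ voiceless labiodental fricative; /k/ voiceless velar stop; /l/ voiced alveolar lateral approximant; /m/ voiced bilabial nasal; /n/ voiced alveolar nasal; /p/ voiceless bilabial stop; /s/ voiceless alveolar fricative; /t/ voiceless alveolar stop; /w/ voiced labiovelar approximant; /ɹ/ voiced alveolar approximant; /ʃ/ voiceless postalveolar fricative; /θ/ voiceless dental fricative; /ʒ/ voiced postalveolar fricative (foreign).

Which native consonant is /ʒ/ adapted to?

/ʃ/ is closest: same manner (fricative), place distance 0 (postalveolar→postalveolar), voicing differs (+1); total 1. Next closest is /s/ at distance 2.

ʃ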